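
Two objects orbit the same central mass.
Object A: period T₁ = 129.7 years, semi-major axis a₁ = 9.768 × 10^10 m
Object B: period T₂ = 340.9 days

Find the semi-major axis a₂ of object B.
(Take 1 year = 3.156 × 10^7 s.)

Convert to SI: T₁ = 129.7 years = 4.09333e+09 s; T₂ = 340.9 days = 2.94538e+07 s.
Kepler's third law: (T₁/T₂)² = (a₁/a₂)³ ⇒ a₂ = a₁ · (T₂/T₁)^(2/3).
T₂/T₁ = 2.94538e+07 / 4.09333e+09 = 0.00719555.
a₂ = 9.768e+10 · (0.00719555)^(2/3) m ≈ 3.641e+09 m = 3.641 × 10^9 m.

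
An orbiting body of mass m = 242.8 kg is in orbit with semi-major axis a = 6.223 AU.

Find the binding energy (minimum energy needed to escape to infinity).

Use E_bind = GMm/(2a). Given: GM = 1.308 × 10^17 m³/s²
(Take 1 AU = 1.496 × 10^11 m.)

Convert to SI: a = 6.223 AU = 9.30961e+11 m.
Total orbital energy is E = −GMm/(2a); binding energy is E_bind = −E = GMm/(2a).
E_bind = 1.308e+17 · 242.8 / (2 · 9.30961e+11) J ≈ 1.706e+07 J = 17.06 MJ.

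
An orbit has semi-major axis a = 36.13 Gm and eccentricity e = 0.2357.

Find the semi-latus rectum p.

Convert to SI: a = 36.13 Gm = 3.613e+10 m.
p = a (1 − e²).
p = 3.613e+10 · (1 − (0.2357)²) = 3.613e+10 · 0.944446 ≈ 3.412e+10 m = 34.12 Gm.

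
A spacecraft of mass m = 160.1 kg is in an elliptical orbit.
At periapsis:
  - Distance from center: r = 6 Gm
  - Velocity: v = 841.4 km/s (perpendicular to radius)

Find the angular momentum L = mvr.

Convert to SI: r = 6 Gm = 6e+09 m; v = 841.4 km/s = 841400 m/s.
Since v is perpendicular to r, L = m · v · r.
L = 160.1 · 841400 · 6e+09 kg·m²/s ≈ 8.082e+17 kg·m²/s.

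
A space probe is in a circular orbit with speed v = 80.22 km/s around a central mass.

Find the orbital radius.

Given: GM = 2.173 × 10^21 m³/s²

Convert to SI: v = 80.22 km/s = 80220 m/s.
For a circular orbit, v² = GM / r, so r = GM / v².
r = 2.173e+21 / (80220)² m ≈ 3.377e+11 m = 337.7 Gm.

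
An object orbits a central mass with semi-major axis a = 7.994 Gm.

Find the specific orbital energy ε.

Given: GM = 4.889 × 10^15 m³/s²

Convert to SI: a = 7.994 Gm = 7.994e+09 m.
ε = −GM / (2a).
ε = −4.889e+15 / (2 · 7.994e+09) J/kg ≈ -3.058e+05 J/kg = -305.8 kJ/kg.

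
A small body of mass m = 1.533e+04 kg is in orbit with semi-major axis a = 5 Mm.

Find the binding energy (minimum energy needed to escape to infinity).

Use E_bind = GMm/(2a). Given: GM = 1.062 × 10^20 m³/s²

Convert to SI: a = 5 Mm = 5e+06 m.
Total orbital energy is E = −GMm/(2a); binding energy is E_bind = −E = GMm/(2a).
E_bind = 1.062e+20 · 1.533e+04 / (2 · 5e+06) J ≈ 1.628e+17 J = 162.8 PJ.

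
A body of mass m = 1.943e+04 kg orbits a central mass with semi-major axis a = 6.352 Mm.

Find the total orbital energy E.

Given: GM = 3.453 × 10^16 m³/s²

Convert to SI: a = 6.352 Mm = 6.352e+06 m.
E = −GMm / (2a).
E = −3.453e+16 · 1.943e+04 / (2 · 6.352e+06) J ≈ -5.281e+13 J = -52.81 TJ.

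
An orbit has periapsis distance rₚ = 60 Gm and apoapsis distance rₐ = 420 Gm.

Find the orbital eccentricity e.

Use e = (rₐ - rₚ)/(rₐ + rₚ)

Convert to SI: rₚ = 60 Gm = 6e+10 m; rₐ = 420 Gm = 4.2e+11 m.
e = (rₐ − rₚ) / (rₐ + rₚ).
e = (4.2e+11 − 6e+10) / (4.2e+11 + 6e+10) = 3.6e+11 / 4.8e+11 ≈ 0.75.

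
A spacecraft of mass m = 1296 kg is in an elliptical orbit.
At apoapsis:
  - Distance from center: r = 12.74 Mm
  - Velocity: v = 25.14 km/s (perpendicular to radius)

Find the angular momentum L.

Convert to SI: r = 12.74 Mm = 1.274e+07 m; v = 25.14 km/s = 25140 m/s.
Since v is perpendicular to r, L = m · v · r.
L = 1296 · 25140 · 1.274e+07 kg·m²/s ≈ 4.151e+14 kg·m²/s.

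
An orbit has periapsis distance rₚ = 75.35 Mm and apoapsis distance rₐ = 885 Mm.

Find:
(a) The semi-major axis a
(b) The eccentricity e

Convert to SI: rₚ = 75.35 Mm = 7.535e+07 m; rₐ = 885 Mm = 8.85e+08 m.
(a) a = (rₚ + rₐ) / 2 = (7.535e+07 + 8.85e+08) / 2 ≈ 4.802e+08 m = 480.2 Mm.
(b) e = (rₐ − rₚ) / (rₐ + rₚ) = (8.85e+08 − 7.535e+07) / (8.85e+08 + 7.535e+07) ≈ 0.8431.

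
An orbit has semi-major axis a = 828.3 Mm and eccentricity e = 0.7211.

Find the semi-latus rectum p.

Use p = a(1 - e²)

Convert to SI: a = 828.3 Mm = 8.283e+08 m.
p = a (1 − e²).
p = 8.283e+08 · (1 − (0.7211)²) = 8.283e+08 · 0.480015 ≈ 3.976e+08 m = 397.6 Mm.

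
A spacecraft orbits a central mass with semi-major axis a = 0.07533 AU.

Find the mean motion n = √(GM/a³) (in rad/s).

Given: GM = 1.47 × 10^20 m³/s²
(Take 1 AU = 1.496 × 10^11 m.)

Convert to SI: a = 0.07533 AU = 1.12694e+10 m.
n = √(GM / a³).
n = √(1.47e+20 / (1.12694e+10)³) rad/s ≈ 1.013e-05 rad/s.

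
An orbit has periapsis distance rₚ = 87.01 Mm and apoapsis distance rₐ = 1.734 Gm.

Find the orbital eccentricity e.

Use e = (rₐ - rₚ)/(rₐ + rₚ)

Convert to SI: rₚ = 87.01 Mm = 8.701e+07 m; rₐ = 1.734 Gm = 1.734e+09 m.
e = (rₐ − rₚ) / (rₐ + rₚ).
e = (1.734e+09 − 8.701e+07) / (1.734e+09 + 8.701e+07) = 1.64699e+09 / 1.82101e+09 ≈ 0.9044.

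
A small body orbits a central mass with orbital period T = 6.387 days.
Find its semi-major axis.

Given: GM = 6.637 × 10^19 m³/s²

Convert to SI: T = 6.387 days = 551837 s.
Invert Kepler's third law: a = (GM · T² / (4π²))^(1/3).
Substituting T = 551837 s and GM = 6.637e+19 m³/s²:
a = (6.637e+19 · (551837)² / (4π²))^(1/3) m
a ≈ 8e+09 m = 8 Gm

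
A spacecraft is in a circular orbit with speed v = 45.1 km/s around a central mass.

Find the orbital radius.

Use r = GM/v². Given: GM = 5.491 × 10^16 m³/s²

Convert to SI: v = 45.1 km/s = 45100 m/s.
For a circular orbit, v² = GM / r, so r = GM / v².
r = 5.491e+16 / (45100)² m ≈ 2.7e+07 m = 2.7 × 10^7 m.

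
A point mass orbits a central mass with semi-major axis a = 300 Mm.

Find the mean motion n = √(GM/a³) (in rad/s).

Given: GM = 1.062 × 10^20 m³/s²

Convert to SI: a = 300 Mm = 3e+08 m.
n = √(GM / a³).
n = √(1.062e+20 / (3e+08)³) rad/s ≈ 0.001983 rad/s.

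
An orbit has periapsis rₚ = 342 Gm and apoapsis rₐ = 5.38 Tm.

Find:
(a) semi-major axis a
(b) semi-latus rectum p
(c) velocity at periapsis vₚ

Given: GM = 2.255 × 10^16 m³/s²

Convert to SI: rₚ = 342 Gm = 3.42e+11 m; rₐ = 5.38 Tm = 5.38e+12 m.
(a) a = (rₚ + rₐ)/2 = (3.42e+11 + 5.38e+12)/2 ≈ 2.861e+12 m
(b) From a = (rₚ + rₐ)/2 = 2.861e+12 m and e = (rₐ − rₚ)/(rₐ + rₚ) = 0.880461, p = a(1 − e²) = 2.861e+12 · (1 − (0.880461)²) ≈ 6.431e+11 m
(c) With a = (rₚ + rₐ)/2 = 2.861e+12 m, vₚ = √(GM (2/rₚ − 1/a)) = √(2.255e+16 · (2/3.42e+11 − 1/2.861e+12)) m/s ≈ 352.1 m/s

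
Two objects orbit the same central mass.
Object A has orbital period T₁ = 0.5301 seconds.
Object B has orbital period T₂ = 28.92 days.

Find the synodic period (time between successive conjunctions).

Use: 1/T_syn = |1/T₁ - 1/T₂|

Convert to SI: T₂ = 28.92 days = 2.49869e+06 s.
T_syn = |T₁ · T₂ / (T₁ − T₂)|.
T_syn = |0.5301 · 2.49869e+06 / (0.5301 − 2.49869e+06)| s ≈ 0.5301 s = 0.5301 seconds.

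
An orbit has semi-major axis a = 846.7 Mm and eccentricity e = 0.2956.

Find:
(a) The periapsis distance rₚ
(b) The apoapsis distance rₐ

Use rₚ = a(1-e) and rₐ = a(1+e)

Convert to SI: a = 846.7 Mm = 8.467e+08 m.
(a) rₚ = a(1 − e) = 8.467e+08 · (1 − 0.2956) = 8.467e+08 · 0.7044 ≈ 5.964e+08 m = 596.4 Mm.
(b) rₐ = a(1 + e) = 8.467e+08 · (1 + 0.2956) = 8.467e+08 · 1.2956 ≈ 1.097e+09 m = 1.097 Gm.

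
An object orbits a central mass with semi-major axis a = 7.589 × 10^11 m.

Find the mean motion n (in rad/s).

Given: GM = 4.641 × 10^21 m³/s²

n = √(GM / a³).
n = √(4.641e+21 / (7.589e+11)³) rad/s ≈ 1.03e-07 rad/s.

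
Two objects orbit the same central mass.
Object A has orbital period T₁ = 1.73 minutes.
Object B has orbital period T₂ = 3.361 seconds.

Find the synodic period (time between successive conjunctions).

Convert to SI: T₁ = 1.73 minutes = 103.8 s.
T_syn = |T₁ · T₂ / (T₁ − T₂)|.
T_syn = |103.8 · 3.361 / (103.8 − 3.361)| s ≈ 3.473 s = 3.473 seconds.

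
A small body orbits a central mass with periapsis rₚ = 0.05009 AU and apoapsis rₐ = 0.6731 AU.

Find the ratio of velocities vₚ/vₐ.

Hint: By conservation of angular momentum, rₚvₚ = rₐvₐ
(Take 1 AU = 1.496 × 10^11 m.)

Convert to SI: rₚ = 0.05009 AU = 7.49346e+09 m; rₐ = 0.6731 AU = 1.00696e+11 m.
Conservation of angular momentum gives rₚvₚ = rₐvₐ, so vₚ/vₐ = rₐ/rₚ.
vₚ/vₐ = 1.00696e+11 / 7.49346e+09 ≈ 13.44.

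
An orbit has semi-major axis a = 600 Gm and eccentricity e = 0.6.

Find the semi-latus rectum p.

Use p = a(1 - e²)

Convert to SI: a = 600 Gm = 6e+11 m.
p = a (1 − e²).
p = 6e+11 · (1 − (0.6)²) = 6e+11 · 0.64 ≈ 3.84e+11 m = 384 Gm.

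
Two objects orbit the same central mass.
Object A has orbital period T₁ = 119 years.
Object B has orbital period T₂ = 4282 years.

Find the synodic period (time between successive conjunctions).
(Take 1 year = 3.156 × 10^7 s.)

Convert to SI: T₁ = 119 years = 3.75564e+09 s; T₂ = 4282 years = 1.3514e+11 s.
T_syn = |T₁ · T₂ / (T₁ − T₂)|.
T_syn = |3.75564e+09 · 1.3514e+11 / (3.75564e+09 − 1.3514e+11)| s ≈ 3.863e+09 s = 122.4 years.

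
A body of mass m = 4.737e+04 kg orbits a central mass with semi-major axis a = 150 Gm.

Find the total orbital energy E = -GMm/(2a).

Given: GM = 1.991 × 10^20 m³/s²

Convert to SI: a = 150 Gm = 1.5e+11 m.
E = −GMm / (2a).
E = −1.991e+20 · 4.737e+04 / (2 · 1.5e+11) J ≈ -3.144e+13 J = -31.44 TJ.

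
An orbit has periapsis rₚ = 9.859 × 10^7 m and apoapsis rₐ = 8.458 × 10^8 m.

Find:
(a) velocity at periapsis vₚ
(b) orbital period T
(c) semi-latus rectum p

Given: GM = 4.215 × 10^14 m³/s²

(a) With a = (rₚ + rₐ)/2 = 4.72195e+08 m, vₚ = √(GM (2/rₚ − 1/a)) = √(4.215e+14 · (2/9.859e+07 − 1/4.72195e+08)) m/s ≈ 2767 m/s
(b) With a = (rₚ + rₐ)/2 = 4.72195e+08 m, T = 2π √(a³/GM) = 2π √((4.72195e+08)³/4.215e+14) s ≈ 3.14e+06 s
(c) From a = (rₚ + rₐ)/2 = 4.72195e+08 m and e = (rₐ − rₚ)/(rₐ + rₚ) = 0.791209, p = a(1 − e²) = 4.72195e+08 · (1 − (0.791209)²) ≈ 1.766e+08 m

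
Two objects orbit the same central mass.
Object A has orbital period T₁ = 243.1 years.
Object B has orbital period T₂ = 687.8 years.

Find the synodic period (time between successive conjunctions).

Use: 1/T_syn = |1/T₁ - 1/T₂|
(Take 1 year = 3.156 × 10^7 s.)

Convert to SI: T₁ = 243.1 years = 7.67224e+09 s; T₂ = 687.8 years = 2.1707e+10 s.
T_syn = |T₁ · T₂ / (T₁ − T₂)|.
T_syn = |7.67224e+09 · 2.1707e+10 / (7.67224e+09 − 2.1707e+10)| s ≈ 1.187e+10 s = 376 years.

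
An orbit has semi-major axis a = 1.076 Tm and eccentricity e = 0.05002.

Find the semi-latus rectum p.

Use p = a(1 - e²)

Convert to SI: a = 1.076 Tm = 1.076e+12 m.
p = a (1 − e²).
p = 1.076e+12 · (1 − (0.05002)²) = 1.076e+12 · 0.997498 ≈ 1.073e+12 m = 1.073 Tm.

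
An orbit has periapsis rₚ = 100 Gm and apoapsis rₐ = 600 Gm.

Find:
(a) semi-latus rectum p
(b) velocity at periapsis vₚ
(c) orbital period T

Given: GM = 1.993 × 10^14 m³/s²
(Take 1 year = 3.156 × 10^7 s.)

Convert to SI: rₚ = 100 Gm = 1e+11 m; rₐ = 600 Gm = 6e+11 m.
(a) From a = (rₚ + rₐ)/2 = 3.5e+11 m and e = (rₐ − rₚ)/(rₐ + rₚ) = 0.714286, p = a(1 − e²) = 3.5e+11 · (1 − (0.714286)²) ≈ 1.714e+11 m
(b) With a = (rₚ + rₐ)/2 = 3.5e+11 m, vₚ = √(GM (2/rₚ − 1/a)) = √(1.993e+14 · (2/1e+11 − 1/3.5e+11)) m/s ≈ 58.45 m/s
(c) With a = (rₚ + rₐ)/2 = 3.5e+11 m, T = 2π √(a³/GM) = 2π √((3.5e+11)³/1.993e+14) s ≈ 9.216e+10 s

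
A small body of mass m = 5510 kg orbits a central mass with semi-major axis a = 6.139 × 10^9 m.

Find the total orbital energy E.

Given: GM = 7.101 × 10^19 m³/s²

E = −GMm / (2a).
E = −7.101e+19 · 5510 / (2 · 6.139e+09) J ≈ -3.187e+13 J = -31.87 TJ.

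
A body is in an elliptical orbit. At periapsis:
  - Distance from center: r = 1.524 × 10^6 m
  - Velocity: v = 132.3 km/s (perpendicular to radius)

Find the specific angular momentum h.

Convert to SI: v = 132.3 km/s = 132300 m/s.
With v perpendicular to r, h = r · v.
h = 1.524e+06 · 132300 m²/s ≈ 2.016e+11 m²/s.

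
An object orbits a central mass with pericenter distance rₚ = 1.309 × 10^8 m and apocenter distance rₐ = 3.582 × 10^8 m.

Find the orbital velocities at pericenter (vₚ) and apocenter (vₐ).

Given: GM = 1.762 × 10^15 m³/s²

Use the vis-viva equation v² = GM(2/r − 1/a) with a = (rₚ + rₐ)/2 = (1.309e+08 + 3.582e+08)/2 = 2.4455e+08 m.
vₚ = √(GM · (2/rₚ − 1/a)) = √(1.762e+15 · (2/1.309e+08 − 1/2.4455e+08)) m/s ≈ 4440 m/s = 4.44 km/s.
vₐ = √(GM · (2/rₐ − 1/a)) = √(1.762e+15 · (2/3.582e+08 − 1/2.4455e+08)) m/s ≈ 1623 m/s = 1.623 km/s.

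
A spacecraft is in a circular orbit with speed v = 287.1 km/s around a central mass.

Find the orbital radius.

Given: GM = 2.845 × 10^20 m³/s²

Convert to SI: v = 287.1 km/s = 287100 m/s.
For a circular orbit, v² = GM / r, so r = GM / v².
r = 2.845e+20 / (287100)² m ≈ 3.452e+09 m = 3.452 Gm.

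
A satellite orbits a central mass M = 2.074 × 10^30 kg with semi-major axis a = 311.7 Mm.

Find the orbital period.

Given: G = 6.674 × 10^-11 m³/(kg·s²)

Convert to SI: a = 311.7 Mm = 3.117e+08 m.
GM = G · M = 6.674e-11 · 2.074e+30 = 1.38419e+20 m³/s².
Kepler's third law: T = 2π √(a³ / GM).
Substituting a = 3.117e+08 m and GM = 1.38419e+20 m³/s²:
T = 2π √((3.117e+08)³ / 1.38419e+20) s
T ≈ 2939 s = 48.98 minutes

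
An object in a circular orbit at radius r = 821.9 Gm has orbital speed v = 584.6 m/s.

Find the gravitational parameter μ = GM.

Convert to SI: r = 821.9 Gm = 8.219e+11 m.
For a circular orbit v² = GM/r, so GM = v² · r.
GM = (584.6)² · 8.219e+11 m³/s² ≈ 2.809e+17 m³/s² = 2.809 × 10^17 m³/s².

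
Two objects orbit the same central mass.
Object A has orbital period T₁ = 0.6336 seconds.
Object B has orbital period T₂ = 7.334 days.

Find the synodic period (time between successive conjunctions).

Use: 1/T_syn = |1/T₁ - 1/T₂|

Convert to SI: T₂ = 7.334 days = 633658 s.
T_syn = |T₁ · T₂ / (T₁ − T₂)|.
T_syn = |0.6336 · 633658 / (0.6336 − 633658)| s ≈ 0.6336 s = 0.6336 seconds.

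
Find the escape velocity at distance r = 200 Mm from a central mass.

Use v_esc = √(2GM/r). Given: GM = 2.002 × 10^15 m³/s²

Convert to SI: r = 200 Mm = 2e+08 m.
Escape velocity comes from setting total energy to zero: ½v² − GM/r = 0 ⇒ v_esc = √(2GM / r).
v_esc = √(2 · 2.002e+15 / 2e+08) m/s ≈ 4474 m/s = 4.474 km/s.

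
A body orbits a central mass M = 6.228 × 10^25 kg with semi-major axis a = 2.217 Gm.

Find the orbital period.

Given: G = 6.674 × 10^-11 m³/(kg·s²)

Convert to SI: a = 2.217 Gm = 2.217e+09 m.
GM = G · M = 6.674e-11 · 6.228e+25 = 4.15657e+15 m³/s².
Kepler's third law: T = 2π √(a³ / GM).
Substituting a = 2.217e+09 m and GM = 4.15657e+15 m³/s²:
T = 2π √((2.217e+09)³ / 4.15657e+15) s
T ≈ 1.017e+07 s = 117.7 days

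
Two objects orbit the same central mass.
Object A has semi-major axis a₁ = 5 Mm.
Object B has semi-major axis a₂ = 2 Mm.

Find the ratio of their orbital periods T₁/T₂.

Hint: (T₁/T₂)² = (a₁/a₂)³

Convert to SI: a₁ = 5 Mm = 5e+06 m; a₂ = 2 Mm = 2e+06 m.
From Kepler's third law, (T₁/T₂)² = (a₁/a₂)³, so T₁/T₂ = (a₁/a₂)^(3/2).
a₁/a₂ = 5e+06 / 2e+06 = 2.5.
T₁/T₂ = (2.5)^(3/2) ≈ 3.953.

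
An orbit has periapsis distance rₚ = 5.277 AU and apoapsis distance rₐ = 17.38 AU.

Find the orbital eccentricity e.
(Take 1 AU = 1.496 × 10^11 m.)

Convert to SI: rₚ = 5.277 AU = 7.89439e+11 m; rₐ = 17.38 AU = 2.60005e+12 m.
e = (rₐ − rₚ) / (rₐ + rₚ).
e = (2.60005e+12 − 7.89439e+11) / (2.60005e+12 + 7.89439e+11) = 1.81061e+12 / 3.38949e+12 ≈ 0.5342.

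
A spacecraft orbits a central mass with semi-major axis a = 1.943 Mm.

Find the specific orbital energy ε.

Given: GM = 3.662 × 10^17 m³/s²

Convert to SI: a = 1.943 Mm = 1.943e+06 m.
ε = −GM / (2a).
ε = −3.662e+17 / (2 · 1.943e+06) J/kg ≈ -9.424e+10 J/kg = -94.24 GJ/kg.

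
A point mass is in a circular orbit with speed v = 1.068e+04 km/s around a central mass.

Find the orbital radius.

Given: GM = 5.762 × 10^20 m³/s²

Convert to SI: v = 1.068e+04 km/s = 1.068e+07 m/s.
For a circular orbit, v² = GM / r, so r = GM / v².
r = 5.762e+20 / (1.068e+07)² m ≈ 5.052e+06 m = 5.052 Mm.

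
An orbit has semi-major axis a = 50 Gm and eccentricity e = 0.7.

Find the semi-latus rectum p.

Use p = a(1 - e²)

Convert to SI: a = 50 Gm = 5e+10 m.
p = a (1 − e²).
p = 5e+10 · (1 − (0.7)²) = 5e+10 · 0.51 ≈ 2.55e+10 m = 25.5 Gm.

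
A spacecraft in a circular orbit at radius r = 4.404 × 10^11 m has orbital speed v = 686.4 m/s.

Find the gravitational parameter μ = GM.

For a circular orbit v² = GM/r, so GM = v² · r.
GM = (686.4)² · 4.404e+11 m³/s² ≈ 2.075e+17 m³/s² = 2.075 × 10^17 m³/s².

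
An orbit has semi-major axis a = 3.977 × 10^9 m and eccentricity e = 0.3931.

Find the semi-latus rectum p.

p = a (1 − e²).
p = 3.977e+09 · (1 − (0.3931)²) = 3.977e+09 · 0.845472 ≈ 3.362e+09 m = 3.362 × 10^9 m.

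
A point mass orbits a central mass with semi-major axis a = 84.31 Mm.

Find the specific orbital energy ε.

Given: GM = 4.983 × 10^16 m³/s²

Convert to SI: a = 84.31 Mm = 8.431e+07 m.
ε = −GM / (2a).
ε = −4.983e+16 / (2 · 8.431e+07) J/kg ≈ -2.955e+08 J/kg = -295.5 MJ/kg.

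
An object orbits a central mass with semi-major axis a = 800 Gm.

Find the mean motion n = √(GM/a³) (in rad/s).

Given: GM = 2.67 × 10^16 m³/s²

Convert to SI: a = 800 Gm = 8e+11 m.
n = √(GM / a³).
n = √(2.67e+16 / (8e+11)³) rad/s ≈ 2.284e-10 rad/s.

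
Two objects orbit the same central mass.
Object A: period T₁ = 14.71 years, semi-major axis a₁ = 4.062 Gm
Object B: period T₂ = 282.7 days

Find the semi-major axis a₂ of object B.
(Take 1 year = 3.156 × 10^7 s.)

Convert to SI: T₁ = 14.71 years = 4.64248e+08 s; a₁ = 4.062 Gm = 4.062e+09 m; T₂ = 282.7 days = 2.44253e+07 s.
Kepler's third law: (T₁/T₂)² = (a₁/a₂)³ ⇒ a₂ = a₁ · (T₂/T₁)^(2/3).
T₂/T₁ = 2.44253e+07 / 4.64248e+08 = 0.0526126.
a₂ = 4.062e+09 · (0.0526126)^(2/3) m ≈ 5.703e+08 m = 570.3 Mm.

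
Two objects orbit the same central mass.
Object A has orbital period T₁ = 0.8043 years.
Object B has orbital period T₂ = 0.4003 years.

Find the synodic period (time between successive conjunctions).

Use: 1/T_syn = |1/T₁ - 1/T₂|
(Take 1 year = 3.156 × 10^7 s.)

Convert to SI: T₁ = 0.8043 years = 2.53837e+07 s; T₂ = 0.4003 years = 1.26335e+07 s.
T_syn = |T₁ · T₂ / (T₁ − T₂)|.
T_syn = |2.53837e+07 · 1.26335e+07 / (2.53837e+07 − 1.26335e+07)| s ≈ 2.515e+07 s = 0.7969 years.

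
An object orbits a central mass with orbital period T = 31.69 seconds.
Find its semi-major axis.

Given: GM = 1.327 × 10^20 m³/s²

Invert Kepler's third law: a = (GM · T² / (4π²))^(1/3).
Substituting T = 31.69 s and GM = 1.327e+20 m³/s²:
a = (1.327e+20 · (31.69)² / (4π²))^(1/3) m
a ≈ 1.5e+07 m = 15 Mm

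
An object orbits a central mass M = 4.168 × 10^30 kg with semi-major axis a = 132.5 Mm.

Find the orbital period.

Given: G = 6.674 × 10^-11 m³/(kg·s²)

Convert to SI: a = 132.5 Mm = 1.325e+08 m.
GM = G · M = 6.674e-11 · 4.168e+30 = 2.78172e+20 m³/s².
Kepler's third law: T = 2π √(a³ / GM).
Substituting a = 1.325e+08 m and GM = 2.78172e+20 m³/s²:
T = 2π √((1.325e+08)³ / 2.78172e+20) s
T ≈ 574.6 s = 9.576 minutes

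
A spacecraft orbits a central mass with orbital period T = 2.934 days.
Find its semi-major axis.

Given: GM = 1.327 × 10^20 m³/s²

Convert to SI: T = 2.934 days = 253498 s.
Invert Kepler's third law: a = (GM · T² / (4π²))^(1/3).
Substituting T = 253498 s and GM = 1.327e+20 m³/s²:
a = (1.327e+20 · (253498)² / (4π²))^(1/3) m
a ≈ 6e+09 m = 6 Gm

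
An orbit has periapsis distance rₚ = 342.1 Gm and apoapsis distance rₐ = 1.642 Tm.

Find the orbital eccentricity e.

Convert to SI: rₚ = 342.1 Gm = 3.421e+11 m; rₐ = 1.642 Tm = 1.642e+12 m.
e = (rₐ − rₚ) / (rₐ + rₚ).
e = (1.642e+12 − 3.421e+11) / (1.642e+12 + 3.421e+11) = 1.2999e+12 / 1.9841e+12 ≈ 0.6552.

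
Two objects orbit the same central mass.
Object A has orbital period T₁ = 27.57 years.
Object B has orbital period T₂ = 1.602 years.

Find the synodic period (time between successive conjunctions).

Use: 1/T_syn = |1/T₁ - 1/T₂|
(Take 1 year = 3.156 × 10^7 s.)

Convert to SI: T₁ = 27.57 years = 8.70109e+08 s; T₂ = 1.602 years = 5.05591e+07 s.
T_syn = |T₁ · T₂ / (T₁ − T₂)|.
T_syn = |8.70109e+08 · 5.05591e+07 / (8.70109e+08 − 5.05591e+07)| s ≈ 5.368e+07 s = 1.701 years.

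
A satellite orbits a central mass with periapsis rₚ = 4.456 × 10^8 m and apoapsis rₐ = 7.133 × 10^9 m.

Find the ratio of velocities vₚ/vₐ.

Conservation of angular momentum gives rₚvₚ = rₐvₐ, so vₚ/vₐ = rₐ/rₚ.
vₚ/vₐ = 7.133e+09 / 4.456e+08 ≈ 16.01.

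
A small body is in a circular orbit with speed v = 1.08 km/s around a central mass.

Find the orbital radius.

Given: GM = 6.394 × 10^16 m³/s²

Convert to SI: v = 1.08 km/s = 1080 m/s.
For a circular orbit, v² = GM / r, so r = GM / v².
r = 6.394e+16 / (1080)² m ≈ 5.482e+10 m = 54.82 Gm.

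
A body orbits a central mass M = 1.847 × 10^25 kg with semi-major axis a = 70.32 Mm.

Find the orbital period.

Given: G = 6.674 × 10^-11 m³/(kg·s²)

Convert to SI: a = 70.32 Mm = 7.032e+07 m.
GM = G · M = 6.674e-11 · 1.847e+25 = 1.23269e+15 m³/s².
Kepler's third law: T = 2π √(a³ / GM).
Substituting a = 7.032e+07 m and GM = 1.23269e+15 m³/s²:
T = 2π √((7.032e+07)³ / 1.23269e+15) s
T ≈ 1.055e+05 s = 1.221 days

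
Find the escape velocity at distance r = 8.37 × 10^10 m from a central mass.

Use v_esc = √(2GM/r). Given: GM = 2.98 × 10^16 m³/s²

Escape velocity comes from setting total energy to zero: ½v² − GM/r = 0 ⇒ v_esc = √(2GM / r).
v_esc = √(2 · 2.98e+16 / 8.37e+10) m/s ≈ 843.8 m/s = 843.8 m/s.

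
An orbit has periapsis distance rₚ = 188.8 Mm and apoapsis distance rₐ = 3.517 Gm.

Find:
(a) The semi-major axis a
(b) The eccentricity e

Convert to SI: rₚ = 188.8 Mm = 1.888e+08 m; rₐ = 3.517 Gm = 3.517e+09 m.
(a) a = (rₚ + rₐ) / 2 = (1.888e+08 + 3.517e+09) / 2 ≈ 1.853e+09 m = 1.853 Gm.
(b) e = (rₐ − rₚ) / (rₐ + rₚ) = (3.517e+09 − 1.888e+08) / (3.517e+09 + 1.888e+08) ≈ 0.8981.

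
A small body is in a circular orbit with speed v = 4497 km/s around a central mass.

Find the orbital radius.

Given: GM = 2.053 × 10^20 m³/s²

Convert to SI: v = 4497 km/s = 4.497e+06 m/s.
For a circular orbit, v² = GM / r, so r = GM / v².
r = 2.053e+20 / (4.497e+06)² m ≈ 1.015e+07 m = 1.015 × 10^7 m.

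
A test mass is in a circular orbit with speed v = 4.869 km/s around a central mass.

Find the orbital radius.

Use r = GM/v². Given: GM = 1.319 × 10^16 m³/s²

Convert to SI: v = 4.869 km/s = 4869 m/s.
For a circular orbit, v² = GM / r, so r = GM / v².
r = 1.319e+16 / (4869)² m ≈ 5.564e+08 m = 5.564 × 10^8 m.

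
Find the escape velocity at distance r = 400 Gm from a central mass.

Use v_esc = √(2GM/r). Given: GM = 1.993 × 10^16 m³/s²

Convert to SI: r = 400 Gm = 4e+11 m.
Escape velocity comes from setting total energy to zero: ½v² − GM/r = 0 ⇒ v_esc = √(2GM / r).
v_esc = √(2 · 1.993e+16 / 4e+11) m/s ≈ 315.7 m/s = 315.7 m/s.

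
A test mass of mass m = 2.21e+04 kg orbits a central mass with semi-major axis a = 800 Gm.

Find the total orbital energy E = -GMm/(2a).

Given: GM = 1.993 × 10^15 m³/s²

Convert to SI: a = 800 Gm = 8e+11 m.
E = −GMm / (2a).
E = −1.993e+15 · 2.21e+04 / (2 · 8e+11) J ≈ -2.753e+07 J = -27.53 MJ.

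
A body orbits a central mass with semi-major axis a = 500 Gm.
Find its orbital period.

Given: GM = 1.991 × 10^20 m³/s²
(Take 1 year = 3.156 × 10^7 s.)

Convert to SI: a = 500 Gm = 5e+11 m.
Kepler's third law: T = 2π √(a³ / GM).
Substituting a = 5e+11 m and GM = 1.991e+20 m³/s²:
T = 2π √((5e+11)³ / 1.991e+20) s
T ≈ 1.574e+08 s = 4.988 years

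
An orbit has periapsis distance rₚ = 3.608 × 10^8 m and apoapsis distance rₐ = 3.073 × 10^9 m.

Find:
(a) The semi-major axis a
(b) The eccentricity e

(a) a = (rₚ + rₐ) / 2 = (3.608e+08 + 3.073e+09) / 2 ≈ 1.717e+09 m = 1.717 × 10^9 m.
(b) e = (rₐ − rₚ) / (rₐ + rₚ) = (3.073e+09 − 3.608e+08) / (3.073e+09 + 3.608e+08) ≈ 0.7899.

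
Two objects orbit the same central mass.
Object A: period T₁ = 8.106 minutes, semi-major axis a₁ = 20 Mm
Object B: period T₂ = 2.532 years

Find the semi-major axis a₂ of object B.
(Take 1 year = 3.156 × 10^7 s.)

Convert to SI: T₁ = 8.106 minutes = 486.36 s; a₁ = 20 Mm = 2e+07 m; T₂ = 2.532 years = 7.99099e+07 s.
Kepler's third law: (T₁/T₂)² = (a₁/a₂)³ ⇒ a₂ = a₁ · (T₂/T₁)^(2/3).
T₂/T₁ = 7.99099e+07 / 486.36 = 164302.
a₂ = 2e+07 · (164302)^(2/3) m ≈ 6e+10 m = 60 Gm.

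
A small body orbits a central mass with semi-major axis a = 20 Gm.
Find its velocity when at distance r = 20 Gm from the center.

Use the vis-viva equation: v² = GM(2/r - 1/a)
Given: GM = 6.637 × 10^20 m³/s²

Convert to SI: a = 20 Gm = 2e+10 m; r = 20 Gm = 2e+10 m.
Vis-viva: v = √(GM · (2/r − 1/a)).
2/r − 1/a = 2/2e+10 − 1/2e+10 = 5e-11 m⁻¹.
v = √(6.637e+20 · 5e-11) m/s ≈ 1.822e+05 m/s = 182.2 km/s.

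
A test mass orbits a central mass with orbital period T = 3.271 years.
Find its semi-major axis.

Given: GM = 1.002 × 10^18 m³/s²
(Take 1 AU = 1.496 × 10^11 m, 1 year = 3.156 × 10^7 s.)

Convert to SI: T = 3.271 years = 1.03233e+08 s.
Invert Kepler's third law: a = (GM · T² / (4π²))^(1/3).
Substituting T = 1.03233e+08 s and GM = 1.002e+18 m³/s²:
a = (1.002e+18 · (1.03233e+08)² / (4π²))^(1/3) m
a ≈ 6.467e+10 m = 0.4323 AU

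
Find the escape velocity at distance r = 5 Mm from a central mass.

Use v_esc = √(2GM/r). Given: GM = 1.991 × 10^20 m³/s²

Convert to SI: r = 5 Mm = 5e+06 m.
Escape velocity comes from setting total energy to zero: ½v² − GM/r = 0 ⇒ v_esc = √(2GM / r).
v_esc = √(2 · 1.991e+20 / 5e+06) m/s ≈ 8.924e+06 m/s = 8924 km/s.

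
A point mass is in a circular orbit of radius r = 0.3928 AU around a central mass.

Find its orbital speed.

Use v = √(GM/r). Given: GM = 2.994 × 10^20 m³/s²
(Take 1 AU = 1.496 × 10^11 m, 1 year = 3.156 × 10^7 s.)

Convert to SI: r = 0.3928 AU = 5.87629e+10 m.
For a circular orbit, gravity supplies the centripetal force, so v = √(GM / r).
v = √(2.994e+20 / 5.87629e+10) m/s ≈ 7.138e+04 m/s = 15.06 AU/year.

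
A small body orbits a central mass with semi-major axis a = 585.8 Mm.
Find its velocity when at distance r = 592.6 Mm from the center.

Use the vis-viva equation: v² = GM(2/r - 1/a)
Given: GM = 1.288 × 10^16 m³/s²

Convert to SI: a = 585.8 Mm = 5.858e+08 m; r = 592.6 Mm = 5.926e+08 m.
Vis-viva: v = √(GM · (2/r − 1/a)).
2/r − 1/a = 2/5.926e+08 − 1/5.858e+08 = 1.66789e-09 m⁻¹.
v = √(1.288e+16 · 1.66789e-09) m/s ≈ 4635 m/s = 4.635 km/s.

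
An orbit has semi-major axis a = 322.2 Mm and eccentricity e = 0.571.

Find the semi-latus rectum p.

Convert to SI: a = 322.2 Mm = 3.222e+08 m.
p = a (1 − e²).
p = 3.222e+08 · (1 − (0.571)²) = 3.222e+08 · 0.673959 ≈ 2.171e+08 m = 217.1 Mm.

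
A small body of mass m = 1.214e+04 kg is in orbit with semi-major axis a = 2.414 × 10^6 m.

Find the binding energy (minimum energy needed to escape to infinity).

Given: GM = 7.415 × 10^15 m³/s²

Total orbital energy is E = −GMm/(2a); binding energy is E_bind = −E = GMm/(2a).
E_bind = 7.415e+15 · 1.214e+04 / (2 · 2.414e+06) J ≈ 1.865e+13 J = 18.65 TJ.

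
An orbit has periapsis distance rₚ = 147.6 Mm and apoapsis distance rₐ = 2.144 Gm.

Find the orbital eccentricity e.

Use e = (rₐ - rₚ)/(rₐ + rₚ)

Convert to SI: rₚ = 147.6 Mm = 1.476e+08 m; rₐ = 2.144 Gm = 2.144e+09 m.
e = (rₐ − rₚ) / (rₐ + rₚ).
e = (2.144e+09 − 1.476e+08) / (2.144e+09 + 1.476e+08) = 1.9964e+09 / 2.2916e+09 ≈ 0.8712.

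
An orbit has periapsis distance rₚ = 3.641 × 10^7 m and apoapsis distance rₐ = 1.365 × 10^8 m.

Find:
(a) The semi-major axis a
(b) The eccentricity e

(a) a = (rₚ + rₐ) / 2 = (3.641e+07 + 1.365e+08) / 2 ≈ 8.646e+07 m = 8.646 × 10^7 m.
(b) e = (rₐ − rₚ) / (rₐ + rₚ) = (1.365e+08 − 3.641e+07) / (1.365e+08 + 3.641e+07) ≈ 0.5789.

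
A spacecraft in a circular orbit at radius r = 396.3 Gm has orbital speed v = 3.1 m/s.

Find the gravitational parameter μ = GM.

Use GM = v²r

Convert to SI: r = 396.3 Gm = 3.963e+11 m.
For a circular orbit v² = GM/r, so GM = v² · r.
GM = (3.1)² · 3.963e+11 m³/s² ≈ 3.808e+12 m³/s² = 3.808 × 10^12 m³/s².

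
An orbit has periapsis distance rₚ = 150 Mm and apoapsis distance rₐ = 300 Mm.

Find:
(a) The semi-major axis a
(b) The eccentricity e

Convert to SI: rₚ = 150 Mm = 1.5e+08 m; rₐ = 300 Mm = 3e+08 m.
(a) a = (rₚ + rₐ) / 2 = (1.5e+08 + 3e+08) / 2 ≈ 2.25e+08 m = 225 Mm.
(b) e = (rₐ − rₚ) / (rₐ + rₚ) = (3e+08 − 1.5e+08) / (3e+08 + 1.5e+08) ≈ 0.3333.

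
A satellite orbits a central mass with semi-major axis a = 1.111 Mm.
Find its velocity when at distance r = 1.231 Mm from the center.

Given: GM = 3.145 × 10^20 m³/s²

Convert to SI: a = 1.111 Mm = 1.111e+06 m; r = 1.231 Mm = 1.231e+06 m.
Vis-viva: v = √(GM · (2/r − 1/a)).
2/r − 1/a = 2/1.231e+06 − 1/1.111e+06 = 7.24605e-07 m⁻¹.
v = √(3.145e+20 · 7.24605e-07) m/s ≈ 1.51e+07 m/s = 1.51e+04 km/s.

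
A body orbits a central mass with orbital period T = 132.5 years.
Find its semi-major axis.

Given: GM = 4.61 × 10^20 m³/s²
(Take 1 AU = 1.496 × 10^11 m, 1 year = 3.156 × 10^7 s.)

Convert to SI: T = 132.5 years = 4.1817e+09 s.
Invert Kepler's third law: a = (GM · T² / (4π²))^(1/3).
Substituting T = 4.1817e+09 s and GM = 4.61e+20 m³/s²:
a = (4.61e+20 · (4.1817e+09)² / (4π²))^(1/3) m
a ≈ 5.889e+12 m = 39.36 AU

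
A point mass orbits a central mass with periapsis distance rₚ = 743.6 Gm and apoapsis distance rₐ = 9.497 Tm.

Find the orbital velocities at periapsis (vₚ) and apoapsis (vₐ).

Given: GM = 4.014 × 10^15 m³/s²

Convert to SI: rₚ = 743.6 Gm = 7.436e+11 m; rₐ = 9.497 Tm = 9.497e+12 m.
Use the vis-viva equation v² = GM(2/r − 1/a) with a = (rₚ + rₐ)/2 = (7.436e+11 + 9.497e+12)/2 = 5.1203e+12 m.
vₚ = √(GM · (2/rₚ − 1/a)) = √(4.014e+15 · (2/7.436e+11 − 1/5.1203e+12)) m/s ≈ 100.1 m/s = 100.1 m/s.
vₐ = √(GM · (2/rₐ − 1/a)) = √(4.014e+15 · (2/9.497e+12 − 1/5.1203e+12)) m/s ≈ 7.835 m/s = 7.835 m/s.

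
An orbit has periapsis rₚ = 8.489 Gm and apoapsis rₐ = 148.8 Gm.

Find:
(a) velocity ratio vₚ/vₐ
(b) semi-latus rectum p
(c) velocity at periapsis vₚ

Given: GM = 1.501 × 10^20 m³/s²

Convert to SI: rₚ = 8.489 Gm = 8.489e+09 m; rₐ = 148.8 Gm = 1.488e+11 m.
(a) Conservation of angular momentum (rₚvₚ = rₐvₐ) gives vₚ/vₐ = rₐ/rₚ = 1.488e+11/8.489e+09 ≈ 17.53
(b) From a = (rₚ + rₐ)/2 = 7.86445e+10 m and e = (rₐ − rₚ)/(rₐ + rₚ) = 0.892059, p = a(1 − e²) = 7.86445e+10 · (1 − (0.892059)²) ≈ 1.606e+10 m
(c) With a = (rₚ + rₐ)/2 = 7.86445e+10 m, vₚ = √(GM (2/rₚ − 1/a)) = √(1.501e+20 · (2/8.489e+09 − 1/7.86445e+10)) m/s ≈ 1.829e+05 m/s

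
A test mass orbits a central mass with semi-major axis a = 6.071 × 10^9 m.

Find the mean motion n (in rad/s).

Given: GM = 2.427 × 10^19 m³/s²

n = √(GM / a³).
n = √(2.427e+19 / (6.071e+09)³) rad/s ≈ 1.041e-05 rad/s.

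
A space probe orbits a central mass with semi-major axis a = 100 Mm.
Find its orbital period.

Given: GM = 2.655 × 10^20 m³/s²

Convert to SI: a = 100 Mm = 1e+08 m.
Kepler's third law: T = 2π √(a³ / GM).
Substituting a = 1e+08 m and GM = 2.655e+20 m³/s²:
T = 2π √((1e+08)³ / 2.655e+20) s
T ≈ 385.6 s = 6.427 minutes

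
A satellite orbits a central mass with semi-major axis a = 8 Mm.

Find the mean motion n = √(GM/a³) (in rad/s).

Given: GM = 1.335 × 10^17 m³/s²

Convert to SI: a = 8 Mm = 8e+06 m.
n = √(GM / a³).
n = √(1.335e+17 / (8e+06)³) rad/s ≈ 0.01615 rad/s.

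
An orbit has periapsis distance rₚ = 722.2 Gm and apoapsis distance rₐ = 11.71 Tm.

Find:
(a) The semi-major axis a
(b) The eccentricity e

Convert to SI: rₚ = 722.2 Gm = 7.222e+11 m; rₐ = 11.71 Tm = 1.171e+13 m.
(a) a = (rₚ + rₐ) / 2 = (7.222e+11 + 1.171e+13) / 2 ≈ 6.216e+12 m = 6.216 Tm.
(b) e = (rₐ − rₚ) / (rₐ + rₚ) = (1.171e+13 − 7.222e+11) / (1.171e+13 + 7.222e+11) ≈ 0.8838.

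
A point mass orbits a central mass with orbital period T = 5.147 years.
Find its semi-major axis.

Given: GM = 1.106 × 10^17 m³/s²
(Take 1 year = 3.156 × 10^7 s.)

Convert to SI: T = 5.147 years = 1.62439e+08 s.
Invert Kepler's third law: a = (GM · T² / (4π²))^(1/3).
Substituting T = 1.62439e+08 s and GM = 1.106e+17 m³/s²:
a = (1.106e+17 · (1.62439e+08)² / (4π²))^(1/3) m
a ≈ 4.197e+10 m = 4.197 × 10^10 m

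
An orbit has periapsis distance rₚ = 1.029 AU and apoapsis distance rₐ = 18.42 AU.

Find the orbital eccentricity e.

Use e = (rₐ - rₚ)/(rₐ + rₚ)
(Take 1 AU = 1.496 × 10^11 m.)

Convert to SI: rₚ = 1.029 AU = 1.53938e+11 m; rₐ = 18.42 AU = 2.75563e+12 m.
e = (rₐ − rₚ) / (rₐ + rₚ).
e = (2.75563e+12 − 1.53938e+11) / (2.75563e+12 + 1.53938e+11) = 2.60169e+12 / 2.90957e+12 ≈ 0.8942.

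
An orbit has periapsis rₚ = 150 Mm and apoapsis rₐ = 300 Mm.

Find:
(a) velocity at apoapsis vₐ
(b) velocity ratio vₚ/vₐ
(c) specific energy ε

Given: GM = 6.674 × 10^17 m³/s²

Convert to SI: rₚ = 150 Mm = 1.5e+08 m; rₐ = 300 Mm = 3e+08 m.
(a) With a = (rₚ + rₐ)/2 = 2.25e+08 m, vₐ = √(GM (2/rₐ − 1/a)) = √(6.674e+17 · (2/3e+08 − 1/2.25e+08)) m/s ≈ 3.851e+04 m/s
(b) Conservation of angular momentum (rₚvₚ = rₐvₐ) gives vₚ/vₐ = rₐ/rₚ = 3e+08/1.5e+08 ≈ 2
(c) With a = (rₚ + rₐ)/2 = 2.25e+08 m, ε = −GM/(2a) = −6.674e+17/(2 · 2.25e+08) J/kg ≈ -1.483e+09 J/kg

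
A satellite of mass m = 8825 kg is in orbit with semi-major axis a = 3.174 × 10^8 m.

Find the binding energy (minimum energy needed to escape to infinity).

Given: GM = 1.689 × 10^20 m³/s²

Total orbital energy is E = −GMm/(2a); binding energy is E_bind = −E = GMm/(2a).
E_bind = 1.689e+20 · 8825 / (2 · 3.174e+08) J ≈ 2.348e+15 J = 2.348 PJ.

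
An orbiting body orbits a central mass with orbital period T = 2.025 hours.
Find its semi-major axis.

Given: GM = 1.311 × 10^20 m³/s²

Convert to SI: T = 2.025 hours = 7290 s.
Invert Kepler's third law: a = (GM · T² / (4π²))^(1/3).
Substituting T = 7290 s and GM = 1.311e+20 m³/s²:
a = (1.311e+20 · (7290)² / (4π²))^(1/3) m
a ≈ 5.609e+08 m = 5.609 × 10^8 m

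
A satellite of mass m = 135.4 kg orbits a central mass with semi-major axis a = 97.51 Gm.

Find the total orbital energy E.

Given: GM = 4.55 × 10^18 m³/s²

Convert to SI: a = 97.51 Gm = 9.751e+10 m.
E = −GMm / (2a).
E = −4.55e+18 · 135.4 / (2 · 9.751e+10) J ≈ -3.159e+09 J = -3.159 GJ.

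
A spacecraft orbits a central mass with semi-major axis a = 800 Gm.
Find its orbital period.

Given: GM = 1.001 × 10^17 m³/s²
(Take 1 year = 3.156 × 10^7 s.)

Convert to SI: a = 800 Gm = 8e+11 m.
Kepler's third law: T = 2π √(a³ / GM).
Substituting a = 8e+11 m and GM = 1.001e+17 m³/s²:
T = 2π √((8e+11)³ / 1.001e+17) s
T ≈ 1.421e+10 s = 450.3 years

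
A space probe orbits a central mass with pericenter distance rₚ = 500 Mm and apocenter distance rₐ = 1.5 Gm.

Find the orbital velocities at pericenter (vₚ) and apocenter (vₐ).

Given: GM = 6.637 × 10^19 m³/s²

Convert to SI: rₚ = 500 Mm = 5e+08 m; rₐ = 1.5 Gm = 1.5e+09 m.
Use the vis-viva equation v² = GM(2/r − 1/a) with a = (rₚ + rₐ)/2 = (5e+08 + 1.5e+09)/2 = 1e+09 m.
vₚ = √(GM · (2/rₚ − 1/a)) = √(6.637e+19 · (2/5e+08 − 1/1e+09)) m/s ≈ 4.462e+05 m/s = 446.2 km/s.
vₐ = √(GM · (2/rₐ − 1/a)) = √(6.637e+19 · (2/1.5e+09 − 1/1e+09)) m/s ≈ 1.487e+05 m/s = 148.7 km/s.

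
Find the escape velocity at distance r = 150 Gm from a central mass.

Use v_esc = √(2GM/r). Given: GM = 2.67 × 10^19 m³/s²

Convert to SI: r = 150 Gm = 1.5e+11 m.
Escape velocity comes from setting total energy to zero: ½v² − GM/r = 0 ⇒ v_esc = √(2GM / r).
v_esc = √(2 · 2.67e+19 / 1.5e+11) m/s ≈ 1.887e+04 m/s = 18.87 km/s.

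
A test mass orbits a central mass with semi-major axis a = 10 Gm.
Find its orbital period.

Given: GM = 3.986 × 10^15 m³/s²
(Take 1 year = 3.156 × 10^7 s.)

Convert to SI: a = 10 Gm = 1e+10 m.
Kepler's third law: T = 2π √(a³ / GM).
Substituting a = 1e+10 m and GM = 3.986e+15 m³/s²:
T = 2π √((1e+10)³ / 3.986e+15) s
T ≈ 9.952e+07 s = 3.153 years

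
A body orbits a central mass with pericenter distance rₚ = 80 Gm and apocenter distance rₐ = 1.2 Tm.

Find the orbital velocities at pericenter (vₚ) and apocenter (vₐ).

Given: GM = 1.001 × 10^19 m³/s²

Convert to SI: rₚ = 80 Gm = 8e+10 m; rₐ = 1.2 Tm = 1.2e+12 m.
Use the vis-viva equation v² = GM(2/r − 1/a) with a = (rₚ + rₐ)/2 = (8e+10 + 1.2e+12)/2 = 6.4e+11 m.
vₚ = √(GM · (2/rₚ − 1/a)) = √(1.001e+19 · (2/8e+10 − 1/6.4e+11)) m/s ≈ 1.532e+04 m/s = 15.32 km/s.
vₐ = √(GM · (2/rₐ − 1/a)) = √(1.001e+19 · (2/1.2e+12 − 1/6.4e+11)) m/s ≈ 1021 m/s = 1.021 km/s.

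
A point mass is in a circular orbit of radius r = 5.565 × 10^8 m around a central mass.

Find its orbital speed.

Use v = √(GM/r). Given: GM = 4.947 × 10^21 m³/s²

For a circular orbit, gravity supplies the centripetal force, so v = √(GM / r).
v = √(4.947e+21 / 5.565e+08) m/s ≈ 2.982e+06 m/s = 2982 km/s.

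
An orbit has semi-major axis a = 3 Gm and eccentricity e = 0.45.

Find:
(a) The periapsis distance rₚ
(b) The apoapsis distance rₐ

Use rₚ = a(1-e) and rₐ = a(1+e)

Convert to SI: a = 3 Gm = 3e+09 m.
(a) rₚ = a(1 − e) = 3e+09 · (1 − 0.45) = 3e+09 · 0.55 ≈ 1.65e+09 m = 1.65 Gm.
(b) rₐ = a(1 + e) = 3e+09 · (1 + 0.45) = 3e+09 · 1.45 ≈ 4.35e+09 m = 4.35 Gm.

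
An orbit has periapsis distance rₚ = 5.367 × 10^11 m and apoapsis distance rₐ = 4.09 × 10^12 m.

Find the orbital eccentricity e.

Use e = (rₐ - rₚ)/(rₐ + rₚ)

e = (rₐ − rₚ) / (rₐ + rₚ).
e = (4.09e+12 − 5.367e+11) / (4.09e+12 + 5.367e+11) = 3.5533e+12 / 4.6267e+12 ≈ 0.768.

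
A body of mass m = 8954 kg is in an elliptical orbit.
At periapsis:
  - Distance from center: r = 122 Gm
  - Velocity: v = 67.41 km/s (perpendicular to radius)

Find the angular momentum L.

Convert to SI: r = 122 Gm = 1.22e+11 m; v = 67.41 km/s = 67410 m/s.
Since v is perpendicular to r, L = m · v · r.
L = 8954 · 67410 · 1.22e+11 kg·m²/s ≈ 7.364e+19 kg·m²/s.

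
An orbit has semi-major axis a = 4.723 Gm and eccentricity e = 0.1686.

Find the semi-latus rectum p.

Convert to SI: a = 4.723 Gm = 4.723e+09 m.
p = a (1 − e²).
p = 4.723e+09 · (1 − (0.1686)²) = 4.723e+09 · 0.971574 ≈ 4.589e+09 m = 4.589 Gm.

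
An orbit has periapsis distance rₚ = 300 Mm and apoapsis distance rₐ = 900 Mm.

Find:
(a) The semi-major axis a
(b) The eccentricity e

Convert to SI: rₚ = 300 Mm = 3e+08 m; rₐ = 900 Mm = 9e+08 m.
(a) a = (rₚ + rₐ) / 2 = (3e+08 + 9e+08) / 2 ≈ 6e+08 m = 600 Mm.
(b) e = (rₐ − rₚ) / (rₐ + rₚ) = (9e+08 − 3e+08) / (9e+08 + 3e+08) ≈ 0.5.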